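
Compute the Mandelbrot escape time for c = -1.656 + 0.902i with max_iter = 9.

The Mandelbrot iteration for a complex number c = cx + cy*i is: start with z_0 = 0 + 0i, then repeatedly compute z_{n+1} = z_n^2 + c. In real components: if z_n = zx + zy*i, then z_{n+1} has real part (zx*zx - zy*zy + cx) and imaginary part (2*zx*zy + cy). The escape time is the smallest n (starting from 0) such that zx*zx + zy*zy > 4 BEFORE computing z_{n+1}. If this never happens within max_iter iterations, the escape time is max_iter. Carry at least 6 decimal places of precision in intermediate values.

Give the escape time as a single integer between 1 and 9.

z_0 = 0 + 0i, c = -1.6560 + 0.9020i
Iter 1: z = -1.6560 + 0.9020i, |z|^2 = 3.5559
Iter 2: z = 0.2727 + -2.0854i, |z|^2 = 4.4234
Escaped at iteration 2

Answer: 2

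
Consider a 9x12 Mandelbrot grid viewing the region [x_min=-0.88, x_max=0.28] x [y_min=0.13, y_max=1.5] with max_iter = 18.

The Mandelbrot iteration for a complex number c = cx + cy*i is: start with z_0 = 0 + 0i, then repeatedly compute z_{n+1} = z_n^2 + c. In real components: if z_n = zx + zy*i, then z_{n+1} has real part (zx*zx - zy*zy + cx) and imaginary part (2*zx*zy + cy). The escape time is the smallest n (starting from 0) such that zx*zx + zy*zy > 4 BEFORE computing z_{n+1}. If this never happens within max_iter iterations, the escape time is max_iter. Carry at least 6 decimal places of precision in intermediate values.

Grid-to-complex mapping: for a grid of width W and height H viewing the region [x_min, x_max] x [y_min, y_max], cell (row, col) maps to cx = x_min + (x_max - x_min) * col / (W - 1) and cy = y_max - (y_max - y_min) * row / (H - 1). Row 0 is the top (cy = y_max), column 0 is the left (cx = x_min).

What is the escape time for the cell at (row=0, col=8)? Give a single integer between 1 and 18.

z_0 = 0 + 0i, c = 0.2800 + 1.5000i
Iter 1: z = 0.2800 + 1.5000i, |z|^2 = 2.3284
Iter 2: z = -1.8916 + 2.3400i, |z|^2 = 9.0538
Escaped at iteration 2

Answer: 2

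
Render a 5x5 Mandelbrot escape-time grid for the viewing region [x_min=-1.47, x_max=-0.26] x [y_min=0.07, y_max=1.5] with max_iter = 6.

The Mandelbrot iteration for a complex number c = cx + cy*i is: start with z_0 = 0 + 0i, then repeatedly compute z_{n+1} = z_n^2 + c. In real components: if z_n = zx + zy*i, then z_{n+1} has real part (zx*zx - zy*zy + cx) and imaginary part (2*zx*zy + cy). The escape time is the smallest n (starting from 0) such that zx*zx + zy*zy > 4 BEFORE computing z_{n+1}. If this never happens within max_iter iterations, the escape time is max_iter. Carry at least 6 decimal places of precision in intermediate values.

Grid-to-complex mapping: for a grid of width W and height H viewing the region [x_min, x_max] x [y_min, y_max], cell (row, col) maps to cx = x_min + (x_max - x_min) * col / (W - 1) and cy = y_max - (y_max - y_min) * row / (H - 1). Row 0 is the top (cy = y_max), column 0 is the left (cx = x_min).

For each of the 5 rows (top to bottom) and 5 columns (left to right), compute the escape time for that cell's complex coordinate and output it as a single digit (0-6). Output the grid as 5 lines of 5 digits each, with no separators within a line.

Answer: 12222
23334
33456
46666
66666

Derivation:
(row=0, col=0): c = -1.4700 + 1.5000i → escape time 1
(row=0, col=1): c = -1.1675 + 1.5000i → escape time 2
(row=0, col=2): c = -0.8650 + 1.5000i → escape time 2
(row=0, col=3): c = -0.5625 + 1.5000i → escape time 2
(row=0, col=4): c = -0.2600 + 1.5000i → escape time 2
(row=1, col=0): c = -1.4700 + 1.1425i → escape time 2
(row=1, col=1): c = -1.1675 + 1.1425i → escape time 3
(row=1, col=2): c = -0.8650 + 1.1425i → escape time 3
(row=1, col=3): c = -0.5625 + 1.1425i → escape time 3
(row=1, col=4): c = -0.2600 + 1.1425i → escape time 4
(row=2, col=0): c = -1.4700 + 0.7850i → escape time 3
(row=2, col=1): c = -1.1675 + 0.7850i → escape time 3
(row=2, col=2): c = -0.8650 + 0.7850i → escape time 4
(row=2, col=3): c = -0.5625 + 0.7850i → escape time 5
(row=2, col=4): c = -0.2600 + 0.7850i → escape time 6
(row=3, col=0): c = -1.4700 + 0.4275i → escape time 4
(row=3, col=1): c = -1.1675 + 0.4275i → escape time 6
(row=3, col=2): c = -0.8650 + 0.4275i → escape time 6
(row=3, col=3): c = -0.5625 + 0.4275i → escape time 6
(row=3, col=4): c = -0.2600 + 0.4275i → escape time 6
(row=4, col=0): c = -1.4700 + 0.0700i → escape time 6
(row=4, col=1): c = -1.1675 + 0.0700i → escape time 6
(row=4, col=2): c = -0.8650 + 0.0700i → escape time 6
(row=4, col=3): c = -0.5625 + 0.0700i → escape time 6
(row=4, col=4): c = -0.2600 + 0.0700i → escape time 6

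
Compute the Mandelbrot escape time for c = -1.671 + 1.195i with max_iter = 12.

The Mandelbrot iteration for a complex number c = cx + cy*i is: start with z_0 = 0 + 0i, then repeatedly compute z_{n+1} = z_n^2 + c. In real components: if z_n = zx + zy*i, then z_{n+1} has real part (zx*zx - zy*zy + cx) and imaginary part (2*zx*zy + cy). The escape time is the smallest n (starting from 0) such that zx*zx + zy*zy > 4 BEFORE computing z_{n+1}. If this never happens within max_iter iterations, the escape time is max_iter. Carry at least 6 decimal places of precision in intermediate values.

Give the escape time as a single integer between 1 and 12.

Answer: 1

Derivation:
z_0 = 0 + 0i, c = -1.6710 + 1.1950i
Iter 1: z = -1.6710 + 1.1950i, |z|^2 = 4.2203
Escaped at iteration 1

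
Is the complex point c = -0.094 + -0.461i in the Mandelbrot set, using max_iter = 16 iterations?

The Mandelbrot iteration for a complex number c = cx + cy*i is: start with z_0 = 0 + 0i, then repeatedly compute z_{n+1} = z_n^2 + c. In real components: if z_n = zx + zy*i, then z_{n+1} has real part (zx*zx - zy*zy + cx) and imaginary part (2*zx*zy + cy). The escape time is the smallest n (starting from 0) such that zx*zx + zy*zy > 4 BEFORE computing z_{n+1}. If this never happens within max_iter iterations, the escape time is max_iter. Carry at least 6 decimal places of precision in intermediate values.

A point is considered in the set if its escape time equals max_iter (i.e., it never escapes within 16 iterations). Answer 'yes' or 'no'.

Answer: yes

Derivation:
z_0 = 0 + 0i, c = -0.0940 + -0.4610i
Iter 1: z = -0.0940 + -0.4610i, |z|^2 = 0.2214
Iter 2: z = -0.2977 + -0.3743i, |z|^2 = 0.2287
Iter 3: z = -0.1455 + -0.2381i, |z|^2 = 0.0779
Iter 4: z = -0.1295 + -0.3917i, |z|^2 = 0.1702
Iter 5: z = -0.2306 + -0.3595i, |z|^2 = 0.1825
Iter 6: z = -0.1701 + -0.2952i, |z|^2 = 0.1160
Iter 7: z = -0.1522 + -0.3606i, |z|^2 = 0.1532
Iter 8: z = -0.2009 + -0.3512i, |z|^2 = 0.1637
Iter 9: z = -0.1770 + -0.3199i, |z|^2 = 0.1337
Iter 10: z = -0.1650 + -0.3478i, |z|^2 = 0.1482
Iter 11: z = -0.1877 + -0.3462i, |z|^2 = 0.1551
Iter 12: z = -0.1787 + -0.3310i, |z|^2 = 0.1415
Iter 13: z = -0.1717 + -0.3427i, |z|^2 = 0.1469
Iter 14: z = -0.1820 + -0.3433i, |z|^2 = 0.1510
Iter 15: z = -0.1788 + -0.3360i, |z|^2 = 0.1449
Did not escape in 16 iterations → in set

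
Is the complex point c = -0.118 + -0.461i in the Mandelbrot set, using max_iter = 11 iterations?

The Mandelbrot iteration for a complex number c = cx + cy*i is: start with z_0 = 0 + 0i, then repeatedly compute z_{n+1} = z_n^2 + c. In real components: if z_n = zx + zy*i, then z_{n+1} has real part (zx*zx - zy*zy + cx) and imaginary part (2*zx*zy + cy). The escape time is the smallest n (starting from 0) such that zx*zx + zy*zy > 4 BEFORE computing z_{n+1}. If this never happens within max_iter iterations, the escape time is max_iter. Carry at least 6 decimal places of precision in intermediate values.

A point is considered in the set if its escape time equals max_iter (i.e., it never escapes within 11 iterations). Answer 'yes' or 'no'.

Answer: yes

Derivation:
z_0 = 0 + 0i, c = -0.1180 + -0.4610i
Iter 1: z = -0.1180 + -0.4610i, |z|^2 = 0.2264
Iter 2: z = -0.3166 + -0.3522i, |z|^2 = 0.2243
Iter 3: z = -0.1418 + -0.2380i, |z|^2 = 0.0767
Iter 4: z = -0.1545 + -0.3935i, |z|^2 = 0.1787
Iter 5: z = -0.2490 + -0.3394i, |z|^2 = 0.1772
Iter 6: z = -0.1712 + -0.2920i, |z|^2 = 0.1146
Iter 7: z = -0.1740 + -0.3610i, |z|^2 = 0.1606
Iter 8: z = -0.2181 + -0.3354i, |z|^2 = 0.1600
Iter 9: z = -0.1829 + -0.3147i, |z|^2 = 0.1325
Iter 10: z = -0.1836 + -0.3459i, |z|^2 = 0.1533
Did not escape in 11 iterations → in set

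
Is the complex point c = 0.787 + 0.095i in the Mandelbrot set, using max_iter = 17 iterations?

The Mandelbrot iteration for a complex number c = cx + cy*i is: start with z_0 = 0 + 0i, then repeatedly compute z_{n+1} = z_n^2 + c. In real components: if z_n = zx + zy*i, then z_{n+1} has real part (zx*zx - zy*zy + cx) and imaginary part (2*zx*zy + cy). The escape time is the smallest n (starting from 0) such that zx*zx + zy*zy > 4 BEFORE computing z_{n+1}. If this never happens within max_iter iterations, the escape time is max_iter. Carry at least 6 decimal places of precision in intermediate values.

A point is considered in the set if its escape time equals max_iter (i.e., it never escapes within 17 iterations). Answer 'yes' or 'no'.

z_0 = 0 + 0i, c = 0.7870 + 0.0950i
Iter 1: z = 0.7870 + 0.0950i, |z|^2 = 0.6284
Iter 2: z = 1.3973 + 0.2445i, |z|^2 = 2.0124
Iter 3: z = 2.6798 + 0.7784i, |z|^2 = 7.7871
Escaped at iteration 3

Answer: no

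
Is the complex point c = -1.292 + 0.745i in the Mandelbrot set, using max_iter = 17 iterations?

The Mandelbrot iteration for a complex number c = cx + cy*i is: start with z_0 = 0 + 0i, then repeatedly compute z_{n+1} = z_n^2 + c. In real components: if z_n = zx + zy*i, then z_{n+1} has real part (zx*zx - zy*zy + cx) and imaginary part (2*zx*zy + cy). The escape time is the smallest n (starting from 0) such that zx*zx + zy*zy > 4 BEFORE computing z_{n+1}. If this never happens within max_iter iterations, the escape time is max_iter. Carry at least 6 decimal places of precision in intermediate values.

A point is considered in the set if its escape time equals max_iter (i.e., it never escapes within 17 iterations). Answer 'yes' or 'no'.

z_0 = 0 + 0i, c = -1.2920 + 0.7450i
Iter 1: z = -1.2920 + 0.7450i, |z|^2 = 2.2243
Iter 2: z = -0.1778 + -1.1801i, |z|^2 = 1.4242
Iter 3: z = -2.6530 + 1.1645i, |z|^2 = 8.3945
Escaped at iteration 3

Answer: no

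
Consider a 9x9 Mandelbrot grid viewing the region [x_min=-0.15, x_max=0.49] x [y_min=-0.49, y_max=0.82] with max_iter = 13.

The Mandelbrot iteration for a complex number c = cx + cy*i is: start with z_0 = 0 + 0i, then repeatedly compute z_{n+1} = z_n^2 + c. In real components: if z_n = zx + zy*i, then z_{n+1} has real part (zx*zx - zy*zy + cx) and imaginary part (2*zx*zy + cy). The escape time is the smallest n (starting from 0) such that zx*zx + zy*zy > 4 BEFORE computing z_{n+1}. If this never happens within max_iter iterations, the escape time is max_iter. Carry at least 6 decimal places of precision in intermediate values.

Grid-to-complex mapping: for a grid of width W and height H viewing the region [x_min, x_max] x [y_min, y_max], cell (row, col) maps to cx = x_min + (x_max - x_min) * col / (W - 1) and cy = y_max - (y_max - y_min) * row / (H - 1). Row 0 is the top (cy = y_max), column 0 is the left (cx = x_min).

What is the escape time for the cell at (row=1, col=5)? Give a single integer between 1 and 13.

Answer: 7

Derivation:
z_0 = 0 + 0i, c = 0.2500 + 0.6562i
Iter 1: z = 0.2500 + 0.6562i, |z|^2 = 0.4932
Iter 2: z = -0.1182 + 0.9844i, |z|^2 = 0.9830
Iter 3: z = -0.7050 + 0.4236i, |z|^2 = 0.6765
Iter 4: z = 0.5676 + 0.0589i, |z|^2 = 0.3257
Iter 5: z = 0.5687 + 0.7231i, |z|^2 = 0.8464
Iter 6: z = 0.0505 + 1.4788i, |z|^2 = 2.1894
Iter 7: z = -1.9343 + 0.8056i, |z|^2 = 4.3904
Escaped at iteration 7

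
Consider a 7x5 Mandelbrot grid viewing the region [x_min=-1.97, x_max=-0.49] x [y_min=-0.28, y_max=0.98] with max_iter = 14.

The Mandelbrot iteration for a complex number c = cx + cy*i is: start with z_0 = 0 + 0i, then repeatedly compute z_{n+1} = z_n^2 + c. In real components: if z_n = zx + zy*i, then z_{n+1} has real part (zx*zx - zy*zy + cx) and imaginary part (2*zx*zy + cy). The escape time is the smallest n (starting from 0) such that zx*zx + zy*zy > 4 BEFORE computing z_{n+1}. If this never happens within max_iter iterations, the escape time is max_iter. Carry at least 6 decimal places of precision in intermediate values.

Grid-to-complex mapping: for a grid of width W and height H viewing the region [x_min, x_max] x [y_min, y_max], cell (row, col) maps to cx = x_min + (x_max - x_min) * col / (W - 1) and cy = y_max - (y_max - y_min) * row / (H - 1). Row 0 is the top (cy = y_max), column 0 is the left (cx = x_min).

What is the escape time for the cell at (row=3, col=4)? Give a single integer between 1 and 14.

z_0 = 0 + 0i, c = -0.9833 + 0.0350i
Iter 1: z = -0.9833 + 0.0350i, |z|^2 = 0.9682
Iter 2: z = -0.0176 + -0.0338i, |z|^2 = 0.0015
Iter 3: z = -0.9842 + 0.0362i, |z|^2 = 0.9699
Iter 4: z = -0.0161 + -0.0362i, |z|^2 = 0.0016
Iter 5: z = -0.9844 + 0.0362i, |z|^2 = 0.9703
Iter 6: z = -0.0156 + -0.0362i, |z|^2 = 0.0016
Iter 7: z = -0.9844 + 0.0361i, |z|^2 = 0.9703
Iter 8: z = -0.0156 + -0.0361i, |z|^2 = 0.0015
Iter 9: z = -0.9844 + 0.0361i, |z|^2 = 0.9703
Iter 10: z = -0.0156 + -0.0361i, |z|^2 = 0.0015
Iter 11: z = -0.9844 + 0.0361i, |z|^2 = 0.9703
Iter 12: z = -0.0156 + -0.0361i, |z|^2 = 0.0015
Iter 13: z = -0.9844 + 0.0361i, |z|^2 = 0.9703

Answer: 14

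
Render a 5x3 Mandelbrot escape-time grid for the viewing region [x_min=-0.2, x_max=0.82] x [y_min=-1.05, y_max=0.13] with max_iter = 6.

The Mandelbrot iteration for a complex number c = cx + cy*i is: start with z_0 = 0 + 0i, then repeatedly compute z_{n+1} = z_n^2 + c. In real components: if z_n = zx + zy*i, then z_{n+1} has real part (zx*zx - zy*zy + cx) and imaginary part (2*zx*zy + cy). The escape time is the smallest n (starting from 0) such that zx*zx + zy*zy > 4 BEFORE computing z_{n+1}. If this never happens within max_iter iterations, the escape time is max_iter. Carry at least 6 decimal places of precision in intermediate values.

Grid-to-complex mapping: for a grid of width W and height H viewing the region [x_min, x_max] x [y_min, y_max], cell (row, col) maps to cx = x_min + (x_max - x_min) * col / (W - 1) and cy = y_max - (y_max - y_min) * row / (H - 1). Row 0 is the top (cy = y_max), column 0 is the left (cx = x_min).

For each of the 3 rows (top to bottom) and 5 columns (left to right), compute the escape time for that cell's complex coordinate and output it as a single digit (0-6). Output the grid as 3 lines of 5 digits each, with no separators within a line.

Answer: 66643
66643
64322

Derivation:
(row=0, col=0): c = -0.2000 + 0.1300i → escape time 6
(row=0, col=1): c = 0.0550 + 0.1300i → escape time 6
(row=0, col=2): c = 0.3100 + 0.1300i → escape time 6
(row=0, col=3): c = 0.5650 + 0.1300i → escape time 4
(row=0, col=4): c = 0.8200 + 0.1300i → escape time 3
(row=1, col=0): c = -0.2000 + -0.4600i → escape time 6
(row=1, col=1): c = 0.0550 + -0.4600i → escape time 6
(row=1, col=2): c = 0.3100 + -0.4600i → escape time 6
(row=1, col=3): c = 0.5650 + -0.4600i → escape time 4
(row=1, col=4): c = 0.8200 + -0.4600i → escape time 3
(row=2, col=0): c = -0.2000 + -1.0500i → escape time 6
(row=2, col=1): c = 0.0550 + -1.0500i → escape time 4
(row=2, col=2): c = 0.3100 + -1.0500i → escape time 3
(row=2, col=3): c = 0.5650 + -1.0500i → escape time 2
(row=2, col=4): c = 0.8200 + -1.0500i → escape time 2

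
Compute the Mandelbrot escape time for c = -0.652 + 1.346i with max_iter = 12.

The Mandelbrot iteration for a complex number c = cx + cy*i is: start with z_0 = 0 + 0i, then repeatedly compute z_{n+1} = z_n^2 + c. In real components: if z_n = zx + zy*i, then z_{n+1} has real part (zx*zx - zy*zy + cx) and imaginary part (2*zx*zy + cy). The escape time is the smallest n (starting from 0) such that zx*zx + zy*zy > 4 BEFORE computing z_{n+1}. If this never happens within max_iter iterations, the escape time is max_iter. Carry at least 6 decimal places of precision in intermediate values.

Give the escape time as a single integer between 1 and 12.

z_0 = 0 + 0i, c = -0.6520 + 1.3460i
Iter 1: z = -0.6520 + 1.3460i, |z|^2 = 2.2368
Iter 2: z = -2.0386 + -0.4092i, |z|^2 = 4.3234
Escaped at iteration 2

Answer: 2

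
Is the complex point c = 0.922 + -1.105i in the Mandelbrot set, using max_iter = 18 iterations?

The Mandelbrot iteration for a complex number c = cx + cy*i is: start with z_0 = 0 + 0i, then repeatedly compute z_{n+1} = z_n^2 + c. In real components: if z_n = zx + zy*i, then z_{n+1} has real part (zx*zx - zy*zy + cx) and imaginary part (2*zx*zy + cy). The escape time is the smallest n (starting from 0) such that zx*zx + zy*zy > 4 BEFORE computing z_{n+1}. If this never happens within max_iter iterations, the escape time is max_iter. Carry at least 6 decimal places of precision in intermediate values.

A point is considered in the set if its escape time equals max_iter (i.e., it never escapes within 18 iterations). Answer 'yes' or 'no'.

z_0 = 0 + 0i, c = 0.9220 + -1.1050i
Iter 1: z = 0.9220 + -1.1050i, |z|^2 = 2.0711
Iter 2: z = 0.5511 + -3.1426i, |z|^2 = 10.1797
Escaped at iteration 2

Answer: no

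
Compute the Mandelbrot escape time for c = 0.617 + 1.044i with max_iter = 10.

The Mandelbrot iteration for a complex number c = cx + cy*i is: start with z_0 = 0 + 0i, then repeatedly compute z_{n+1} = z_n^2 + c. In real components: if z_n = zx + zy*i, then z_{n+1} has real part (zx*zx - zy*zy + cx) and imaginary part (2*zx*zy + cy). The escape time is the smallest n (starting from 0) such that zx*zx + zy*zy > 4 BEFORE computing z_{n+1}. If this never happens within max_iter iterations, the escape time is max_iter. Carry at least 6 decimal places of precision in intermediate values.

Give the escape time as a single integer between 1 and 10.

z_0 = 0 + 0i, c = 0.6170 + 1.0440i
Iter 1: z = 0.6170 + 1.0440i, |z|^2 = 1.4706
Iter 2: z = -0.0922 + 2.3323i, |z|^2 = 5.4481
Escaped at iteration 2

Answer: 2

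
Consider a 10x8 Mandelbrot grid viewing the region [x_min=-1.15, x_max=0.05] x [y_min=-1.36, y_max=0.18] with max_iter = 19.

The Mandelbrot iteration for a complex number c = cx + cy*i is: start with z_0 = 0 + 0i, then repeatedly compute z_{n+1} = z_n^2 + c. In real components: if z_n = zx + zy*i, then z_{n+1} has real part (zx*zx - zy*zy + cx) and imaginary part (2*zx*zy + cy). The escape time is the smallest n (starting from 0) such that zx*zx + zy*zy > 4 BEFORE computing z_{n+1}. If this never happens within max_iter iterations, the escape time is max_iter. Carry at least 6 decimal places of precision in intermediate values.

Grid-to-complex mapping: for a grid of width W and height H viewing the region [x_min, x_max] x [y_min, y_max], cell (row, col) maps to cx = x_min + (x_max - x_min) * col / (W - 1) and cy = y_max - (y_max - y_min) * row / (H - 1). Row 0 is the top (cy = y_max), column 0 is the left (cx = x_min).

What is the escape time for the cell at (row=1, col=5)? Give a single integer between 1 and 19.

Answer: 19

Derivation:
z_0 = 0 + 0i, c = -0.4833 + -0.0400i
Iter 1: z = -0.4833 + -0.0400i, |z|^2 = 0.2352
Iter 2: z = -0.2513 + -0.0013i, |z|^2 = 0.0632
Iter 3: z = -0.4202 + -0.0393i, |z|^2 = 0.1781
Iter 4: z = -0.3083 + -0.0069i, |z|^2 = 0.0951
Iter 5: z = -0.3883 + -0.0357i, |z|^2 = 0.1521
Iter 6: z = -0.3338 + -0.0123i, |z|^2 = 0.1116
Iter 7: z = -0.3720 + -0.0318i, |z|^2 = 0.1394
Iter 8: z = -0.3459 + -0.0163i, |z|^2 = 0.1199
Iter 9: z = -0.3639 + -0.0287i, |z|^2 = 0.1333
Iter 10: z = -0.3517 + -0.0191i, |z|^2 = 0.1241
Iter 11: z = -0.3600 + -0.0266i, |z|^2 = 0.1303
Iter 12: z = -0.3544 + -0.0209i, |z|^2 = 0.1261
Iter 13: z = -0.3581 + -0.0252i, |z|^2 = 0.1289
Iter 14: z = -0.3557 + -0.0219i, |z|^2 = 0.1270
Iter 15: z = -0.3573 + -0.0244i, |z|^2 = 0.1283
Iter 16: z = -0.3563 + -0.0226i, |z|^2 = 0.1274
Iter 17: z = -0.3569 + -0.0239i, |z|^2 = 0.1280
Iter 18: z = -0.3565 + -0.0229i, |z|^2 = 0.1276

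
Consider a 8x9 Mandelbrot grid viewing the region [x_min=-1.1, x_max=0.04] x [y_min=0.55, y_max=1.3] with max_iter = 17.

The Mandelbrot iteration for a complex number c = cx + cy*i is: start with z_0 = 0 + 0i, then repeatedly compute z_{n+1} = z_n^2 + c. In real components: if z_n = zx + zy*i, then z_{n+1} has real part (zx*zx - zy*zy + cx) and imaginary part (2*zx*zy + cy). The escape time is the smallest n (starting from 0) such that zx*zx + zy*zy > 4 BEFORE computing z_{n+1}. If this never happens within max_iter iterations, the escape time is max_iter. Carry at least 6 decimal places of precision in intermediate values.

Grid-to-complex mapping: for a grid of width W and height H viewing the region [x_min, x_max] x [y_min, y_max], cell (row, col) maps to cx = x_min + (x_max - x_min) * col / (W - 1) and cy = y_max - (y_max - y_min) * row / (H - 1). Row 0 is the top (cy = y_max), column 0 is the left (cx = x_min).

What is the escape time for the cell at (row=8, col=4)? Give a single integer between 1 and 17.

Answer: 17

Derivation:
z_0 = 0 + 0i, c = -0.4486 + 0.5500i
Iter 1: z = -0.4486 + 0.5500i, |z|^2 = 0.5037
Iter 2: z = -0.5499 + 0.0566i, |z|^2 = 0.3055
Iter 3: z = -0.1494 + 0.4878i, |z|^2 = 0.2603
Iter 4: z = -0.6642 + 0.4042i, |z|^2 = 0.6045
Iter 5: z = -0.1708 + 0.0131i, |z|^2 = 0.0294
Iter 6: z = -0.4196 + 0.5455i, |z|^2 = 0.4736
Iter 7: z = -0.5702 + 0.0922i, |z|^2 = 0.3336
Iter 8: z = -0.1320 + 0.4448i, |z|^2 = 0.2153
Iter 9: z = -0.6290 + 0.4326i, |z|^2 = 0.5828
Iter 10: z = -0.2400 + 0.0058i, |z|^2 = 0.0576
Iter 11: z = -0.3910 + 0.5472i, |z|^2 = 0.4523
Iter 12: z = -0.5951 + 0.1221i, |z|^2 = 0.3691
Iter 13: z = -0.1093 + 0.4047i, |z|^2 = 0.1757
Iter 14: z = -0.6004 + 0.4615i, |z|^2 = 0.5735
Iter 15: z = -0.3011 + -0.0042i, |z|^2 = 0.0907
Iter 16: z = -0.3579 + 0.5525i, |z|^2 = 0.4334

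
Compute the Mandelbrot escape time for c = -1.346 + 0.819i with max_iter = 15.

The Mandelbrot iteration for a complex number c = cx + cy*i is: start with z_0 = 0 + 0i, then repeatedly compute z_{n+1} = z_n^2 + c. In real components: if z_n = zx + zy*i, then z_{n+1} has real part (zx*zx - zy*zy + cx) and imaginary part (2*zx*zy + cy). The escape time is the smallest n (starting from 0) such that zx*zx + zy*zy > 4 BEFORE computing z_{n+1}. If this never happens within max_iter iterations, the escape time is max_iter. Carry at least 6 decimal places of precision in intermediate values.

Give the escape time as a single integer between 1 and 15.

Answer: 3

Derivation:
z_0 = 0 + 0i, c = -1.3460 + 0.8190i
Iter 1: z = -1.3460 + 0.8190i, |z|^2 = 2.4825
Iter 2: z = -0.2050 + -1.3857i, |z|^2 = 1.9623
Iter 3: z = -3.2243 + 1.3873i, |z|^2 = 12.3204
Escaped at iteration 3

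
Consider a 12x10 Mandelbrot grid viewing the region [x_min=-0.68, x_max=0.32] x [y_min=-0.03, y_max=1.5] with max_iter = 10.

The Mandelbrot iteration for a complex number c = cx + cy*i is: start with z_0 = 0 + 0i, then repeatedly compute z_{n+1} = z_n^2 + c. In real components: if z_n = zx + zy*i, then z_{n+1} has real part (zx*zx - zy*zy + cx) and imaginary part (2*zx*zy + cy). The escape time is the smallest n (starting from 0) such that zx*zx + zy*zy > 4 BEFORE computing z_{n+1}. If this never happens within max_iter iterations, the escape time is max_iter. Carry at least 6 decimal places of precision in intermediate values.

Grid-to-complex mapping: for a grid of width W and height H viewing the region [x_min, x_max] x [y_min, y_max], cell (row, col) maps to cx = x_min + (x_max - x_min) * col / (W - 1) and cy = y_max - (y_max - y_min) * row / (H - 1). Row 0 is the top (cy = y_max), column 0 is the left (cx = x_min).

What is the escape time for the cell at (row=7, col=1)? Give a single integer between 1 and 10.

Answer: 10

Derivation:
z_0 = 0 + 0i, c = -0.5891 + 0.3100i
Iter 1: z = -0.5891 + 0.3100i, |z|^2 = 0.4431
Iter 2: z = -0.3382 + -0.0552i, |z|^2 = 0.1174
Iter 3: z = -0.4778 + 0.3474i, |z|^2 = 0.3489
Iter 4: z = -0.4815 + -0.0219i, |z|^2 = 0.2323
Iter 5: z = -0.3578 + 0.3311i, |z|^2 = 0.2376
Iter 6: z = -0.5707 + 0.0731i, |z|^2 = 0.3311
Iter 7: z = -0.2687 + 0.2266i, |z|^2 = 0.1235
Iter 8: z = -0.5682 + 0.1882i, |z|^2 = 0.3583
Iter 9: z = -0.3016 + 0.0961i, |z|^2 = 0.1002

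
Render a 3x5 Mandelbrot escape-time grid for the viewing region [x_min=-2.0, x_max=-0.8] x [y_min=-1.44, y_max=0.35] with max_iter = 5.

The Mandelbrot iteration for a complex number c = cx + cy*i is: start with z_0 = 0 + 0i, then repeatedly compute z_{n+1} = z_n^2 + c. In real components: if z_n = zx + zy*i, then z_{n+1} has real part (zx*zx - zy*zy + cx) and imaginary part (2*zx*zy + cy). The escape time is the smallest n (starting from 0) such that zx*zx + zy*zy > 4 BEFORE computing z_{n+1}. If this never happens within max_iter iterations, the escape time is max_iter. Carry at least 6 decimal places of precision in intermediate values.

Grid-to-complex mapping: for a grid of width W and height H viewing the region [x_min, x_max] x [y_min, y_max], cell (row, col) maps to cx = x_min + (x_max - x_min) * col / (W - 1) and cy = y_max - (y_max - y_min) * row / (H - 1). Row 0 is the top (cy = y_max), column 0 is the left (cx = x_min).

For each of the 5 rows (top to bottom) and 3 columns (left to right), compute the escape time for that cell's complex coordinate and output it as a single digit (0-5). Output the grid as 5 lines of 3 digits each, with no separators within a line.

Answer: 155
155
135
133
112

Derivation:
(row=0, col=0): c = -2.0000 + 0.3500i → escape time 1
(row=0, col=1): c = -1.4000 + 0.3500i → escape time 5
(row=0, col=2): c = -0.8000 + 0.3500i → escape time 5
(row=1, col=0): c = -2.0000 + -0.0975i → escape time 1
(row=1, col=1): c = -1.4000 + -0.0975i → escape time 5
(row=1, col=2): c = -0.8000 + -0.0975i → escape time 5
(row=2, col=0): c = -2.0000 + -0.5450i → escape time 1
(row=2, col=1): c = -1.4000 + -0.5450i → escape time 3
(row=2, col=2): c = -0.8000 + -0.5450i → escape time 5
(row=3, col=0): c = -2.0000 + -0.9925i → escape time 1
(row=3, col=1): c = -1.4000 + -0.9925i → escape time 3
(row=3, col=2): c = -0.8000 + -0.9925i → escape time 3
(row=4, col=0): c = -2.0000 + -1.4400i → escape time 1
(row=4, col=1): c = -1.4000 + -1.4400i → escape time 1
(row=4, col=2): c = -0.8000 + -1.4400i → escape time 2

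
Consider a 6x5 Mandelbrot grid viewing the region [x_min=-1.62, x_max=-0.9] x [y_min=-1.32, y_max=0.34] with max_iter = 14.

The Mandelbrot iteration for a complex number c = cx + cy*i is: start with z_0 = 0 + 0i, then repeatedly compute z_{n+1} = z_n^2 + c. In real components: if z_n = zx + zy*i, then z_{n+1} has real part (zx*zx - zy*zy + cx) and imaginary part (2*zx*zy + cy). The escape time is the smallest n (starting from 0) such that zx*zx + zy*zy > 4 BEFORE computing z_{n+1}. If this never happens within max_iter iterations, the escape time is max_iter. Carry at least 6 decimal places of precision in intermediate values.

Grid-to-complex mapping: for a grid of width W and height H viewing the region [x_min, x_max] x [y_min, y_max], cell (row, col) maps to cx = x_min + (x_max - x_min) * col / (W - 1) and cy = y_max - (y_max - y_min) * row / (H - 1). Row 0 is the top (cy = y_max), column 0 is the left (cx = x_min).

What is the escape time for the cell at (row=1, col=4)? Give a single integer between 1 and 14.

z_0 = 0 + 0i, c = -1.0440 + -0.0750i
Iter 1: z = -1.0440 + -0.0750i, |z|^2 = 1.0956
Iter 2: z = 0.0403 + 0.0816i, |z|^2 = 0.0083
Iter 3: z = -1.0490 + -0.0684i, |z|^2 = 1.1052
Iter 4: z = 0.0518 + 0.0686i, |z|^2 = 0.0074
Iter 5: z = -1.0460 + -0.0679i, |z|^2 = 1.0988
Iter 6: z = 0.0455 + 0.0670i, |z|^2 = 0.0066
Iter 7: z = -1.0464 + -0.0689i, |z|^2 = 1.0997
Iter 8: z = 0.0463 + 0.0692i, |z|^2 = 0.0069
Iter 9: z = -1.0466 + -0.0686i, |z|^2 = 1.1002
Iter 10: z = 0.0468 + 0.0686i, |z|^2 = 0.0069
Iter 11: z = -1.0465 + -0.0686i, |z|^2 = 1.0999
Iter 12: z = 0.0465 + 0.0685i, |z|^2 = 0.0069
Iter 13: z = -1.0465 + -0.0686i, |z|^2 = 1.0999

Answer: 14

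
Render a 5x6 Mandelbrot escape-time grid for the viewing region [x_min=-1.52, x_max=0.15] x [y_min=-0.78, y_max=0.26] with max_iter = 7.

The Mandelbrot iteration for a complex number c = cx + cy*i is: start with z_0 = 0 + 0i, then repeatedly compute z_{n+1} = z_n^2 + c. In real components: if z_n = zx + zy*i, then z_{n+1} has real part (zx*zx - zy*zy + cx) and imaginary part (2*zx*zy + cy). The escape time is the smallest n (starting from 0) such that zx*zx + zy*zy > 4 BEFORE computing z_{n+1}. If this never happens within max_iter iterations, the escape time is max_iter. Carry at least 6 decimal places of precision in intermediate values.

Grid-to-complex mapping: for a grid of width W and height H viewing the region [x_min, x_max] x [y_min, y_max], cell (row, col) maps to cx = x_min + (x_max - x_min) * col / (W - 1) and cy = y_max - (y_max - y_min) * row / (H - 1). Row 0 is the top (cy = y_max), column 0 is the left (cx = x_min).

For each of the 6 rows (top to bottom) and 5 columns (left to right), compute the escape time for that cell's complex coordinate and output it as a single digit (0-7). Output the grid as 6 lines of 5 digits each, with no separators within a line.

Answer: 57777
77777
57777
47777
34777
33476

Derivation:
(row=0, col=0): c = -1.5200 + 0.2600i → escape time 5
(row=0, col=1): c = -1.1025 + 0.2600i → escape time 7
(row=0, col=2): c = -0.6850 + 0.2600i → escape time 7
(row=0, col=3): c = -0.2675 + 0.2600i → escape time 7
(row=0, col=4): c = 0.1500 + 0.2600i → escape time 7
(row=1, col=0): c = -1.5200 + 0.0520i → escape time 7
(row=1, col=1): c = -1.1025 + 0.0520i → escape time 7
(row=1, col=2): c = -0.6850 + 0.0520i → escape time 7
(row=1, col=3): c = -0.2675 + 0.0520i → escape time 7
(row=1, col=4): c = 0.1500 + 0.0520i → escape time 7
(row=2, col=0): c = -1.5200 + -0.1560i → escape time 5
(row=2, col=1): c = -1.1025 + -0.1560i → escape time 7
(row=2, col=2): c = -0.6850 + -0.1560i → escape time 7
(row=2, col=3): c = -0.2675 + -0.1560i → escape time 7
(row=2, col=4): c = 0.1500 + -0.1560i → escape time 7
(row=3, col=0): c = -1.5200 + -0.3640i → escape time 4
(row=3, col=1): c = -1.1025 + -0.3640i → escape time 7
(row=3, col=2): c = -0.6850 + -0.3640i → escape time 7
(row=3, col=3): c = -0.2675 + -0.3640i → escape time 7
(row=3, col=4): c = 0.1500 + -0.3640i → escape time 7
(row=4, col=0): c = -1.5200 + -0.5720i → escape time 3
(row=4, col=1): c = -1.1025 + -0.5720i → escape time 4
(row=4, col=2): c = -0.6850 + -0.5720i → escape time 7
(row=4, col=3): c = -0.2675 + -0.5720i → escape time 7
(row=4, col=4): c = 0.1500 + -0.5720i → escape time 7
(row=5, col=0): c = -1.5200 + -0.7800i → escape time 3
(row=5, col=1): c = -1.1025 + -0.7800i → escape time 3
(row=5, col=2): c = -0.6850 + -0.7800i → escape time 4
(row=5, col=3): c = -0.2675 + -0.7800i → escape time 7
(row=5, col=4): c = 0.1500 + -0.7800i → escape time 6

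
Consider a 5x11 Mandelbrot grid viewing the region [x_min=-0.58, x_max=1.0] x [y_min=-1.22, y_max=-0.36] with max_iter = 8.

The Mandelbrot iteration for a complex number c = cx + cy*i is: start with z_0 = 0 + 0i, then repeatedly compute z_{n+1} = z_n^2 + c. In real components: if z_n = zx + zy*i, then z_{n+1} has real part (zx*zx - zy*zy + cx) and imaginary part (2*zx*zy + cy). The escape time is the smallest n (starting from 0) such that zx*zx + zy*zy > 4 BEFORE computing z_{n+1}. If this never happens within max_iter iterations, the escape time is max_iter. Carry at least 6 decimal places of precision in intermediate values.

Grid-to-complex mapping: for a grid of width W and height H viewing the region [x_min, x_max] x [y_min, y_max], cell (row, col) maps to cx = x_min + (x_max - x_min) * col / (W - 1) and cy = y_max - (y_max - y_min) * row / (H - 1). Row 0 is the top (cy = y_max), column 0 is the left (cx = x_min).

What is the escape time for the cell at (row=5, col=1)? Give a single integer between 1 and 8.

z_0 = 0 + 0i, c = -0.1850 + -0.7900i
Iter 1: z = -0.1850 + -0.7900i, |z|^2 = 0.6583
Iter 2: z = -0.7749 + -0.4977i, |z|^2 = 0.8481
Iter 3: z = 0.1677 + -0.0187i, |z|^2 = 0.0285
Iter 4: z = -0.1572 + -0.7963i, |z|^2 = 0.6588
Iter 5: z = -0.7943 + -0.5396i, |z|^2 = 0.9222
Iter 6: z = 0.1548 + 0.0673i, |z|^2 = 0.0285
Iter 7: z = -0.1656 + -0.7692i, |z|^2 = 0.6190

Answer: 8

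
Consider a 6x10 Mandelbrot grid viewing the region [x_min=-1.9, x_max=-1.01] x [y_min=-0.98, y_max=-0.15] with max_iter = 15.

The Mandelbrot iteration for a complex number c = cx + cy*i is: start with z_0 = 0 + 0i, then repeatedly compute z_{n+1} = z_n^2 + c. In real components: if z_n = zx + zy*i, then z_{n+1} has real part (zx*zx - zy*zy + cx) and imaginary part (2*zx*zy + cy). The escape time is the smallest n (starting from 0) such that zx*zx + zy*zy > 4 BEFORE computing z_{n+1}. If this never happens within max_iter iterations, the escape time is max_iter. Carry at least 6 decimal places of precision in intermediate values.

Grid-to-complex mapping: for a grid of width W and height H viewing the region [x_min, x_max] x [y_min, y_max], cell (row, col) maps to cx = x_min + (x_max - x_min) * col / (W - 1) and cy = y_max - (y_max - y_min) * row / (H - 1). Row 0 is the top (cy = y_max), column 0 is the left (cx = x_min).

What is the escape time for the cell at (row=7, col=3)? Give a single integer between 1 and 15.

z_0 = 0 + 0i, c = -1.3660 + -0.7956i
Iter 1: z = -1.3660 + -0.7956i, |z|^2 = 2.4989
Iter 2: z = -0.1330 + 1.3779i, |z|^2 = 1.9163
Iter 3: z = -3.2469 + -1.1619i, |z|^2 = 11.8927
Escaped at iteration 3

Answer: 3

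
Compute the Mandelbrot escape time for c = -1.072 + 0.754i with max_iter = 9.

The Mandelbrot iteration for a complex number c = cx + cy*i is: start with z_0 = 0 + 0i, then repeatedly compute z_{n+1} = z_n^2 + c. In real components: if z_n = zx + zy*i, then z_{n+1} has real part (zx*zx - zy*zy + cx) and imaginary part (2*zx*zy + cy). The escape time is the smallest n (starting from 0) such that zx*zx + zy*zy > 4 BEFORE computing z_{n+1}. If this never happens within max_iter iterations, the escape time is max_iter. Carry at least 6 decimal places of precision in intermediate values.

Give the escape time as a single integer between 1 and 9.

z_0 = 0 + 0i, c = -1.0720 + 0.7540i
Iter 1: z = -1.0720 + 0.7540i, |z|^2 = 1.7177
Iter 2: z = -0.4913 + -0.8626i, |z|^2 = 0.9854
Iter 3: z = -1.5746 + 1.6016i, |z|^2 = 5.0447
Escaped at iteration 3

Answer: 3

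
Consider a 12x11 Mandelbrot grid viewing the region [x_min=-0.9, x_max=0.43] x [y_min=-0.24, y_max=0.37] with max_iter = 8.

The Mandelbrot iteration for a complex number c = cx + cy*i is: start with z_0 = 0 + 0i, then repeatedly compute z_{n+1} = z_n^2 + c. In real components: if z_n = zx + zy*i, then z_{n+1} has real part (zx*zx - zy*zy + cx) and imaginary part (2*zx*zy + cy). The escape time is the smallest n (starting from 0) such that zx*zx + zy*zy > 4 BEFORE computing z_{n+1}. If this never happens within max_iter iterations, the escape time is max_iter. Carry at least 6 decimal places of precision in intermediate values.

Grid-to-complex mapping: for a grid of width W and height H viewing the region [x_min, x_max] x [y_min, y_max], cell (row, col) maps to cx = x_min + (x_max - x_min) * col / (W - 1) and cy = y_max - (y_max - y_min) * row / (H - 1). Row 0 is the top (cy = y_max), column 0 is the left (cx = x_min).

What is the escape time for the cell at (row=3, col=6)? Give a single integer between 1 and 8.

z_0 = 0 + 0i, c = -0.1745 + 0.1870i
Iter 1: z = -0.1745 + 0.1870i, |z|^2 = 0.0654
Iter 2: z = -0.1790 + 0.1217i, |z|^2 = 0.0469
Iter 3: z = -0.1573 + 0.1434i, |z|^2 = 0.0453
Iter 4: z = -0.1704 + 0.1419i, |z|^2 = 0.0492
Iter 5: z = -0.1657 + 0.1387i, |z|^2 = 0.0467
Iter 6: z = -0.1663 + 0.1411i, |z|^2 = 0.0476
Iter 7: z = -0.1668 + 0.1401i, |z|^2 = 0.0474

Answer: 8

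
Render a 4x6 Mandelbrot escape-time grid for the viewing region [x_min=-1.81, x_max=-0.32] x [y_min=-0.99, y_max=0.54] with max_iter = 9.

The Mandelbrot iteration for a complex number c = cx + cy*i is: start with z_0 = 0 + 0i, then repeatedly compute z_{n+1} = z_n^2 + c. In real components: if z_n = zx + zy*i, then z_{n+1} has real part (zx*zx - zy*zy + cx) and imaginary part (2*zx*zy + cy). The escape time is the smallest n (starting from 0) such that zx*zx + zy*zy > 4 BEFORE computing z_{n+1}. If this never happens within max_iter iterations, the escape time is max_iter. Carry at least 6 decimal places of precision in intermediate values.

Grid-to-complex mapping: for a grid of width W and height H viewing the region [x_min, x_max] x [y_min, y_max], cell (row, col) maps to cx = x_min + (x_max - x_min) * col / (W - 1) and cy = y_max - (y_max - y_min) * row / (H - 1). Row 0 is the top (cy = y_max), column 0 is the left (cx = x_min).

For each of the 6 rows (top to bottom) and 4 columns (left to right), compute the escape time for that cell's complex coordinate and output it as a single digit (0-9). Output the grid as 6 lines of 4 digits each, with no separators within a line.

Answer: 3369
4799
5999
3679
2349
1335

Derivation:
(row=0, col=0): c = -1.8100 + 0.5400i → escape time 3
(row=0, col=1): c = -1.3133 + 0.5400i → escape time 3
(row=0, col=2): c = -0.8167 + 0.5400i → escape time 6
(row=0, col=3): c = -0.3200 + 0.5400i → escape time 9
(row=1, col=0): c = -1.8100 + 0.2340i → escape time 4
(row=1, col=1): c = -1.3133 + 0.2340i → escape time 7
(row=1, col=2): c = -0.8167 + 0.2340i → escape time 9
(row=1, col=3): c = -0.3200 + 0.2340i → escape time 9
(row=2, col=0): c = -1.8100 + -0.0720i → escape time 5
(row=2, col=1): c = -1.3133 + -0.0720i → escape time 9
(row=2, col=2): c = -0.8167 + -0.0720i → escape time 9
(row=2, col=3): c = -0.3200 + -0.0720i → escape time 9
(row=3, col=0): c = -1.8100 + -0.3780i → escape time 3
(row=3, col=1): c = -1.3133 + -0.3780i → escape time 6
(row=3, col=2): c = -0.8167 + -0.3780i → escape time 7
(row=3, col=3): c = -0.3200 + -0.3780i → escape time 9
(row=4, col=0): c = -1.8100 + -0.6840i → escape time 2
(row=4, col=1): c = -1.3133 + -0.6840i → escape time 3
(row=4, col=2): c = -0.8167 + -0.6840i → escape time 4
(row=4, col=3): c = -0.3200 + -0.6840i → escape time 9
(row=5, col=0): c = -1.8100 + -0.9900i → escape time 1
(row=5, col=1): c = -1.3133 + -0.9900i → escape time 3
(row=5, col=2): c = -0.8167 + -0.9900i → escape time 3
(row=5, col=3): c = -0.3200 + -0.9900i → escape time 5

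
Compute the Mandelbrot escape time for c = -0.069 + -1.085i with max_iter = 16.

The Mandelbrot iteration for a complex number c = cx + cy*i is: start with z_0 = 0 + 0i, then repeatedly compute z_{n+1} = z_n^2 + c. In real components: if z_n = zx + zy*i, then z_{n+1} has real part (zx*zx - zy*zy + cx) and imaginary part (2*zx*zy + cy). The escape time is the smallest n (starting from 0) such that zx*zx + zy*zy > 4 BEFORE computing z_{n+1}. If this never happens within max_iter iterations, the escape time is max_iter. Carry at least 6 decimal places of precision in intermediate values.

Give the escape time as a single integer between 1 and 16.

z_0 = 0 + 0i, c = -0.0690 + -1.0850i
Iter 1: z = -0.0690 + -1.0850i, |z|^2 = 1.1820
Iter 2: z = -1.2415 + -0.9353i, |z|^2 = 2.4160
Iter 3: z = 0.5975 + 1.2372i, |z|^2 = 1.8877
Iter 4: z = -1.2427 + 0.3935i, |z|^2 = 1.6991
Iter 5: z = 1.3204 + -2.0629i, |z|^2 = 5.9991
Escaped at iteration 5

Answer: 5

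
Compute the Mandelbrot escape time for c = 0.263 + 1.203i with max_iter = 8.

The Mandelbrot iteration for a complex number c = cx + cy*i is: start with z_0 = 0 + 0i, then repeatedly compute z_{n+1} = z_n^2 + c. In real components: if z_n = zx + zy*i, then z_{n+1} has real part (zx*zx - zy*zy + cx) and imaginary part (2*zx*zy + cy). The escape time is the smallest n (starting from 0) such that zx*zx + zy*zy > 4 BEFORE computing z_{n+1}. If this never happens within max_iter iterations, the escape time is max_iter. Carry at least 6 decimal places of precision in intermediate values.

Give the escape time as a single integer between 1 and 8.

z_0 = 0 + 0i, c = 0.2630 + 1.2030i
Iter 1: z = 0.2630 + 1.2030i, |z|^2 = 1.5164
Iter 2: z = -1.1150 + 1.8358i, |z|^2 = 4.6134
Escaped at iteration 2

Answer: 2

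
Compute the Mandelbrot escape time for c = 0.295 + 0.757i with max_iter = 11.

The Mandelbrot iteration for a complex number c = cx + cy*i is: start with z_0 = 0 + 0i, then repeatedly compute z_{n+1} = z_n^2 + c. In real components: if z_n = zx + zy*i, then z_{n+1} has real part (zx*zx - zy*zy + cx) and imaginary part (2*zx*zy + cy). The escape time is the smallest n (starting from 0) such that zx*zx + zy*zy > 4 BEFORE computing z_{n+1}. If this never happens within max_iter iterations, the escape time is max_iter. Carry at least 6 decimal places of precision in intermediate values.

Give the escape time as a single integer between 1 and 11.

z_0 = 0 + 0i, c = 0.2950 + 0.7570i
Iter 1: z = 0.2950 + 0.7570i, |z|^2 = 0.6601
Iter 2: z = -0.1910 + 1.2036i, |z|^2 = 1.4852
Iter 3: z = -1.1172 + 0.2972i, |z|^2 = 1.3365
Iter 4: z = 1.4549 + 0.0930i, |z|^2 = 2.1254
Iter 5: z = 2.4031 + 1.0277i, |z|^2 = 6.8311
Escaped at iteration 5

Answer: 5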